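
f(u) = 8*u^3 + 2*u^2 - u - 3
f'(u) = 24*u^2 + 4*u - 1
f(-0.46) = -2.90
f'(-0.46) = 2.24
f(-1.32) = -16.59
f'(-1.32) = 35.54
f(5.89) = 1695.19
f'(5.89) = 855.17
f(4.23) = 634.05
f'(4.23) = 445.35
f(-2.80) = -160.14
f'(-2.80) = 175.96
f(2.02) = 69.08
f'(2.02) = 105.01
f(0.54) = -1.70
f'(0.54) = 8.16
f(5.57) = 1435.95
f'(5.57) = 765.88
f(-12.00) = -13527.00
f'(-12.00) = 3407.00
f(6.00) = 1791.00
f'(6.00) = 887.00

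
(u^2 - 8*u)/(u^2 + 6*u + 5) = u*(u - 8)/(u^2 + 6*u + 5)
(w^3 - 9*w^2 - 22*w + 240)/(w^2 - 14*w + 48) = w + 5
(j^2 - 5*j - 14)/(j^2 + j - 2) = (j - 7)/(j - 1)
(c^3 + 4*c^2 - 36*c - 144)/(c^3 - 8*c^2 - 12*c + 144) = (c + 6)/(c - 6)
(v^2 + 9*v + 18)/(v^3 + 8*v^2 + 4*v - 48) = (v + 3)/(v^2 + 2*v - 8)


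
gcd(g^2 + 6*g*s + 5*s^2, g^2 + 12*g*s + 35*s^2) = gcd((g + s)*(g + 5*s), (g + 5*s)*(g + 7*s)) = g + 5*s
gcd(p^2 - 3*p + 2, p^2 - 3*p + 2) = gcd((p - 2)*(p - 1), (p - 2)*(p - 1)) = p^2 - 3*p + 2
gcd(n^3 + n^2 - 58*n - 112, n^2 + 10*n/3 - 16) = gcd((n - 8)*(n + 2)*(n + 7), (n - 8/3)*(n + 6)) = 1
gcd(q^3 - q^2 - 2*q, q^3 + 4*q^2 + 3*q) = q^2 + q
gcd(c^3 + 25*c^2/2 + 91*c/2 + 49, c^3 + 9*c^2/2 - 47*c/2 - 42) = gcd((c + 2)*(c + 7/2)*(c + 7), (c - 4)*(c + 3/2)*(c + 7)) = c + 7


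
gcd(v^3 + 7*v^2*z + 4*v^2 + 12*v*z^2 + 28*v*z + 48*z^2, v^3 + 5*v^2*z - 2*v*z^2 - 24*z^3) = v^2 + 7*v*z + 12*z^2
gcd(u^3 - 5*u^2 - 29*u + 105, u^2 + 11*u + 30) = u + 5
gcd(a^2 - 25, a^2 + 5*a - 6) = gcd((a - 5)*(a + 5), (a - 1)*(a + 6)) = 1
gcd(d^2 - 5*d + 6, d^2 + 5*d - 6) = 1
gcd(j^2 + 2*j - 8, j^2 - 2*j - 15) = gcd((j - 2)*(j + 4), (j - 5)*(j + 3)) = 1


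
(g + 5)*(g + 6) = g^2 + 11*g + 30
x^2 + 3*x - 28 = (x - 4)*(x + 7)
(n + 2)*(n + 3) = n^2 + 5*n + 6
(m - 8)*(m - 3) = m^2 - 11*m + 24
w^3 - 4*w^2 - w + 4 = (w - 4)*(w - 1)*(w + 1)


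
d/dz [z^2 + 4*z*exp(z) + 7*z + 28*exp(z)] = 4*z*exp(z) + 2*z + 32*exp(z) + 7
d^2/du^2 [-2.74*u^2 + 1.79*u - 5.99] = -5.48000000000000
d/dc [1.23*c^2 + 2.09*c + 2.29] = 2.46*c + 2.09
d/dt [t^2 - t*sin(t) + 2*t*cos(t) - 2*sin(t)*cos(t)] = -2*t*sin(t) - t*cos(t) + 2*t - sin(t) + 2*cos(t) - 2*cos(2*t)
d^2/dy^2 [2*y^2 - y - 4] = 4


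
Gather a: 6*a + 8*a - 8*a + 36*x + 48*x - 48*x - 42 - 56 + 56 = 6*a + 36*x - 42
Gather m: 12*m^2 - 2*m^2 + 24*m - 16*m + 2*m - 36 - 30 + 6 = 10*m^2 + 10*m - 60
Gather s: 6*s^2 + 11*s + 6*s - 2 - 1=6*s^2 + 17*s - 3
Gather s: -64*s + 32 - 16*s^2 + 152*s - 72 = -16*s^2 + 88*s - 40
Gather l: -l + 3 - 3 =-l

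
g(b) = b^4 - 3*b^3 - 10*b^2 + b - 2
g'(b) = 4*b^3 - 9*b^2 - 20*b + 1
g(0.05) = -1.98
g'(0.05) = -0.02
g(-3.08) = 77.70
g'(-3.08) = -139.65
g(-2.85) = 49.35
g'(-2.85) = -107.70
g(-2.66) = 31.11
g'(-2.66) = -84.76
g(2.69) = -77.71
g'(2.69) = -40.06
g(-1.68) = -9.71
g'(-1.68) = -9.77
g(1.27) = -20.40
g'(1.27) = -30.72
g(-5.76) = 1334.53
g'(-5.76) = -946.81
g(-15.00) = 58483.00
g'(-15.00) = -15224.00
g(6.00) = 292.00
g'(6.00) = 421.00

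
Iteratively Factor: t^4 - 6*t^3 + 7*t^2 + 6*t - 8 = (t - 4)*(t^3 - 2*t^2 - t + 2) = (t - 4)*(t - 1)*(t^2 - t - 2) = (t - 4)*(t - 1)*(t + 1)*(t - 2)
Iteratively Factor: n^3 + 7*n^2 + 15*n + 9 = (n + 3)*(n^2 + 4*n + 3) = (n + 3)^2*(n + 1)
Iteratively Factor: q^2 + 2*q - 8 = (q + 4)*(q - 2)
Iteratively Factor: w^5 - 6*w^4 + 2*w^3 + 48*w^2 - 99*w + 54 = (w - 3)*(w^4 - 3*w^3 - 7*w^2 + 27*w - 18) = (w - 3)^2*(w^3 - 7*w + 6) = (w - 3)^2*(w - 1)*(w^2 + w - 6) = (w - 3)^2*(w - 2)*(w - 1)*(w + 3)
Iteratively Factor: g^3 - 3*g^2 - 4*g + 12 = (g - 2)*(g^2 - g - 6) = (g - 3)*(g - 2)*(g + 2)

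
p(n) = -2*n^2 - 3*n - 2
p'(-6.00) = 21.00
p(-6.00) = -56.00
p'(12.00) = -51.00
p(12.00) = -326.00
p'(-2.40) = 6.60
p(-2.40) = -6.32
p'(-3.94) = 12.76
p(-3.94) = -21.23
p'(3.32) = -16.28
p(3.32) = -34.00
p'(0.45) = -4.80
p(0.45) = -3.76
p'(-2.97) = 8.88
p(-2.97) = -10.73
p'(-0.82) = 0.28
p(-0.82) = -0.88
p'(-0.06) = -2.76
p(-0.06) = -1.83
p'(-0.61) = -0.56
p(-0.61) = -0.91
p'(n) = -4*n - 3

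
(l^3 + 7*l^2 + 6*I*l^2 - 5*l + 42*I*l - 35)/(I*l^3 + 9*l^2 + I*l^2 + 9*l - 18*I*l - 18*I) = (-I*l^3 + l^2*(6 - 7*I) + l*(42 + 5*I) + 35*I)/(l^3 + l^2*(1 - 9*I) - 9*l*(2 + I) - 18)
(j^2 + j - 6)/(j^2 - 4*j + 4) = (j + 3)/(j - 2)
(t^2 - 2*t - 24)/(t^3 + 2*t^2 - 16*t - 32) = (t - 6)/(t^2 - 2*t - 8)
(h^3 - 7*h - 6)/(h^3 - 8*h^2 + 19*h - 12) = (h^2 + 3*h + 2)/(h^2 - 5*h + 4)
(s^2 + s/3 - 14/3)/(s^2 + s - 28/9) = 3*(s - 2)/(3*s - 4)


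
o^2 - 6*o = o*(o - 6)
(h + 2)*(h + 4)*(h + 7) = h^3 + 13*h^2 + 50*h + 56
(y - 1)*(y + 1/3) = y^2 - 2*y/3 - 1/3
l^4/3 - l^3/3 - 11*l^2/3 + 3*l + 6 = (l/3 + 1)*(l - 3)*(l - 2)*(l + 1)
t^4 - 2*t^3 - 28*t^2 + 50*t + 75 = (t - 5)*(t - 3)*(t + 1)*(t + 5)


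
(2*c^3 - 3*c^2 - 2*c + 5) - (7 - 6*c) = 2*c^3 - 3*c^2 + 4*c - 2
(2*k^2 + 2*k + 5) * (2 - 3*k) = -6*k^3 - 2*k^2 - 11*k + 10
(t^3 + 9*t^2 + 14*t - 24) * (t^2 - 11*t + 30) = t^5 - 2*t^4 - 55*t^3 + 92*t^2 + 684*t - 720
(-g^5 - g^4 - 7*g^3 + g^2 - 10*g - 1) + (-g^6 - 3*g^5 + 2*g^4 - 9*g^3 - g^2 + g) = -g^6 - 4*g^5 + g^4 - 16*g^3 - 9*g - 1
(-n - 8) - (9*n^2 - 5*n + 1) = -9*n^2 + 4*n - 9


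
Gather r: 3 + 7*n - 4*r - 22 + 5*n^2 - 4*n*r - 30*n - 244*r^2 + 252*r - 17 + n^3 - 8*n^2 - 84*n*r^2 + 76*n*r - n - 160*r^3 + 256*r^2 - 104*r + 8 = n^3 - 3*n^2 - 24*n - 160*r^3 + r^2*(12 - 84*n) + r*(72*n + 144) - 28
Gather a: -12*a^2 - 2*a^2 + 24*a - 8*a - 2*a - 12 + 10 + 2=-14*a^2 + 14*a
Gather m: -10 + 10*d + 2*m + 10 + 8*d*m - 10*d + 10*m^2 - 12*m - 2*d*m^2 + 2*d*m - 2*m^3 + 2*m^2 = -2*m^3 + m^2*(12 - 2*d) + m*(10*d - 10)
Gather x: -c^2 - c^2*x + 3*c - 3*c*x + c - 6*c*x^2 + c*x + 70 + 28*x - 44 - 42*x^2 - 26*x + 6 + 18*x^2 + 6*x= -c^2 + 4*c + x^2*(-6*c - 24) + x*(-c^2 - 2*c + 8) + 32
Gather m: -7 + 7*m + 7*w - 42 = 7*m + 7*w - 49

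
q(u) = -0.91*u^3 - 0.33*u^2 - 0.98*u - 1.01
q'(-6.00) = -95.30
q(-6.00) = 189.55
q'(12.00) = -402.02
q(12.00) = -1632.77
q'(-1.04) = -3.25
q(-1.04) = 0.68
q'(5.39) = -83.85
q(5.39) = -158.38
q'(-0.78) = -2.13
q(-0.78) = -0.01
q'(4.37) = -56.00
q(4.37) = -87.54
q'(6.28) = -112.79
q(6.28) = -245.56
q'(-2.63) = -18.13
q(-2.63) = 15.84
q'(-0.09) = -0.94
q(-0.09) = -0.92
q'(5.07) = -74.50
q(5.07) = -133.06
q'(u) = -2.73*u^2 - 0.66*u - 0.98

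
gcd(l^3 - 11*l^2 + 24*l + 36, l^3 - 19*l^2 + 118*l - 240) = l - 6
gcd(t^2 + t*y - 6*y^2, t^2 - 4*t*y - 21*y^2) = t + 3*y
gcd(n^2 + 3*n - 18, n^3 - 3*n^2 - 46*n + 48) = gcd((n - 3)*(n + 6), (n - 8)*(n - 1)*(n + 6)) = n + 6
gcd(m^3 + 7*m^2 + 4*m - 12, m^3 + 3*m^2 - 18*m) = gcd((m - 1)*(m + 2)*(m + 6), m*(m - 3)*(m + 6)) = m + 6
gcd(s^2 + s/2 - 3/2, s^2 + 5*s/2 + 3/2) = s + 3/2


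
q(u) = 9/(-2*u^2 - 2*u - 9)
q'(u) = 9*(4*u + 2)/(-2*u^2 - 2*u - 9)^2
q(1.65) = -0.51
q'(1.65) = 0.25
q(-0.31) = -1.05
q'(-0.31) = 0.09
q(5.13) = -0.13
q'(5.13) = 0.04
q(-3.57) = -0.33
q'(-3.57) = -0.15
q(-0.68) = -1.05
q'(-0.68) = -0.09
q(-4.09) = -0.26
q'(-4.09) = -0.11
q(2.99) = -0.27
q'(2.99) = 0.12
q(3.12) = -0.26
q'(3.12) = 0.11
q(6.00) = -0.10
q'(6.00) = 0.03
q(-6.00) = -0.13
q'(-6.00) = -0.04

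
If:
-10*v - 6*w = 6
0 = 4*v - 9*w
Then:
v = -9/19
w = -4/19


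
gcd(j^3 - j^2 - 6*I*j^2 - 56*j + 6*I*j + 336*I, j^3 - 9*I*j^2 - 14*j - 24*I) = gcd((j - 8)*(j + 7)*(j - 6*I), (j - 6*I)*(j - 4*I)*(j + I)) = j - 6*I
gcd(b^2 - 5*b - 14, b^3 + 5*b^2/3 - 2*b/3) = b + 2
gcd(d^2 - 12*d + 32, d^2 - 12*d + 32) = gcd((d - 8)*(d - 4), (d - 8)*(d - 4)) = d^2 - 12*d + 32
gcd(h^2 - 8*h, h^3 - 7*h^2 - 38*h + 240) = h - 8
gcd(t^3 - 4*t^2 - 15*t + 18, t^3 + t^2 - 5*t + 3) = t^2 + 2*t - 3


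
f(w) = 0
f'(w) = 0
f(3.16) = 0.00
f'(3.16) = 0.00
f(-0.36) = 0.00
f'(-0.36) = 0.00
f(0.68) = 0.00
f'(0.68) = 0.00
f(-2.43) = 0.00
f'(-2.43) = 0.00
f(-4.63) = 0.00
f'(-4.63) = 0.00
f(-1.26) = 0.00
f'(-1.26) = 0.00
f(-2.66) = 0.00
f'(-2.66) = 0.00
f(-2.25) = 0.00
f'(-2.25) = 0.00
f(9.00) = 0.00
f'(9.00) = 0.00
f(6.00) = 0.00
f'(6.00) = 0.00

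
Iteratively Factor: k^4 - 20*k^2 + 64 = (k - 2)*(k^3 + 2*k^2 - 16*k - 32) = (k - 2)*(k + 2)*(k^2 - 16) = (k - 2)*(k + 2)*(k + 4)*(k - 4)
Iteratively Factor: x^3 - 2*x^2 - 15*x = (x)*(x^2 - 2*x - 15) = x*(x + 3)*(x - 5)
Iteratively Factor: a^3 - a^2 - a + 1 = (a - 1)*(a^2 - 1) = (a - 1)*(a + 1)*(a - 1)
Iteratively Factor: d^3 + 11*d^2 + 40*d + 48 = (d + 4)*(d^2 + 7*d + 12) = (d + 3)*(d + 4)*(d + 4)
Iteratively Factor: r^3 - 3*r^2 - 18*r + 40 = (r - 2)*(r^2 - r - 20) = (r - 5)*(r - 2)*(r + 4)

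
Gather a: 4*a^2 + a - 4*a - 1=4*a^2 - 3*a - 1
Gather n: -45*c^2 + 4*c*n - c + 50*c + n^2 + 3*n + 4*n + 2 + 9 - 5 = -45*c^2 + 49*c + n^2 + n*(4*c + 7) + 6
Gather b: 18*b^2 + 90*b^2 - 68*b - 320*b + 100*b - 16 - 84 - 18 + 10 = 108*b^2 - 288*b - 108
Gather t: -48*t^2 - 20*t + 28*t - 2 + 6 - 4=-48*t^2 + 8*t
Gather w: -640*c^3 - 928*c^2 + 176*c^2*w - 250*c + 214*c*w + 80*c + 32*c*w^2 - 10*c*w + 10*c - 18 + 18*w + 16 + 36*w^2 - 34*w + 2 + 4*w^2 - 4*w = -640*c^3 - 928*c^2 - 160*c + w^2*(32*c + 40) + w*(176*c^2 + 204*c - 20)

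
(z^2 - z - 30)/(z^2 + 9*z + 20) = (z - 6)/(z + 4)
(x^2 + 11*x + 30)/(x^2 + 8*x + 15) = (x + 6)/(x + 3)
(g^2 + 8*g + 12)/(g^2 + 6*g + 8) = (g + 6)/(g + 4)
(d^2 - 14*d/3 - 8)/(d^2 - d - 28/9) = 3*(d - 6)/(3*d - 7)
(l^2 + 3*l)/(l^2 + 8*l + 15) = l/(l + 5)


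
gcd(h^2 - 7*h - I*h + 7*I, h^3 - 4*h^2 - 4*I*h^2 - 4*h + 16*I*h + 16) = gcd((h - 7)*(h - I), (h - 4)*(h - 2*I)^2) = 1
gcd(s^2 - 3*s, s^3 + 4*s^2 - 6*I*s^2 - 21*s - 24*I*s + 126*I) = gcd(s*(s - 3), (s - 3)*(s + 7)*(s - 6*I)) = s - 3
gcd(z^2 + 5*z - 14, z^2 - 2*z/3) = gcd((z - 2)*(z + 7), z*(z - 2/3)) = 1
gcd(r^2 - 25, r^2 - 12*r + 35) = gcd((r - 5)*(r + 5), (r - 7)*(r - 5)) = r - 5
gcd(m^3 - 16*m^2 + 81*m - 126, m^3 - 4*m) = 1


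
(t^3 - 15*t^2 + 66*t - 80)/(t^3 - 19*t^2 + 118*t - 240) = (t - 2)/(t - 6)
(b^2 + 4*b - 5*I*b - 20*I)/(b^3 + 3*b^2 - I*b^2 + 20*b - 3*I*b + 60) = (b + 4)/(b^2 + b*(3 + 4*I) + 12*I)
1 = 1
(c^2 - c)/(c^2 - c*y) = (c - 1)/(c - y)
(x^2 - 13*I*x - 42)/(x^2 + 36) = (x - 7*I)/(x + 6*I)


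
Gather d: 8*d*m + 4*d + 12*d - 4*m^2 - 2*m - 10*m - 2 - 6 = d*(8*m + 16) - 4*m^2 - 12*m - 8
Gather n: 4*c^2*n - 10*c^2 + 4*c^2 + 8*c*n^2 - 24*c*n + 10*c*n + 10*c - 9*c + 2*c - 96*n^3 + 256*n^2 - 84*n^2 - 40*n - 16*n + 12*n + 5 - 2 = -6*c^2 + 3*c - 96*n^3 + n^2*(8*c + 172) + n*(4*c^2 - 14*c - 44) + 3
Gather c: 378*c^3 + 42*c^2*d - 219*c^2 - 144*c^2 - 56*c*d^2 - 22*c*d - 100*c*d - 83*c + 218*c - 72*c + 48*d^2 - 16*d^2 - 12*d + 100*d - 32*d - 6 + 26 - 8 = 378*c^3 + c^2*(42*d - 363) + c*(-56*d^2 - 122*d + 63) + 32*d^2 + 56*d + 12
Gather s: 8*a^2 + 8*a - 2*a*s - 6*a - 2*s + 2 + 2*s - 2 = 8*a^2 - 2*a*s + 2*a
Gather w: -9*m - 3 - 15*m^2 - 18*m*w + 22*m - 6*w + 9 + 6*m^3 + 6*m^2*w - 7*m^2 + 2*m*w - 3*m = 6*m^3 - 22*m^2 + 10*m + w*(6*m^2 - 16*m - 6) + 6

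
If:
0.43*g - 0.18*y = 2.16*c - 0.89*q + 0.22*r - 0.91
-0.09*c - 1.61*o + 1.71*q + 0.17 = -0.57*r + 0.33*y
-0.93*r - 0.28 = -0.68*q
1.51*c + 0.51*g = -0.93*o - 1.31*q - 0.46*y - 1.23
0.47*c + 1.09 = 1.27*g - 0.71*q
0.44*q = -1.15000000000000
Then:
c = -5.56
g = -2.66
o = -14.46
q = -2.61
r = -2.21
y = 55.19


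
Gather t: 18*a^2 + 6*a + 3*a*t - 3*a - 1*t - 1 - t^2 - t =18*a^2 + 3*a - t^2 + t*(3*a - 2) - 1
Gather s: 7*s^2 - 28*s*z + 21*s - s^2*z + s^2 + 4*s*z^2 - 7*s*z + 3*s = s^2*(8 - z) + s*(4*z^2 - 35*z + 24)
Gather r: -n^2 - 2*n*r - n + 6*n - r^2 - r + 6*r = -n^2 + 5*n - r^2 + r*(5 - 2*n)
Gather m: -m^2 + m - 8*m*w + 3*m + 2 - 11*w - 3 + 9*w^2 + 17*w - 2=-m^2 + m*(4 - 8*w) + 9*w^2 + 6*w - 3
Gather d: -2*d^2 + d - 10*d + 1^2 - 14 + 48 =-2*d^2 - 9*d + 35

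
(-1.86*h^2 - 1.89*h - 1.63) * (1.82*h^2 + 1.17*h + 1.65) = -3.3852*h^4 - 5.616*h^3 - 8.2469*h^2 - 5.0256*h - 2.6895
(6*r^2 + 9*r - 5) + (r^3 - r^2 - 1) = r^3 + 5*r^2 + 9*r - 6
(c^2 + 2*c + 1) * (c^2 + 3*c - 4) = c^4 + 5*c^3 + 3*c^2 - 5*c - 4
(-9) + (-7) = -16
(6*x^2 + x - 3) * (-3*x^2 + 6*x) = -18*x^4 + 33*x^3 + 15*x^2 - 18*x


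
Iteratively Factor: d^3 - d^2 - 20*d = (d - 5)*(d^2 + 4*d) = (d - 5)*(d + 4)*(d)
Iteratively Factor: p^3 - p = (p + 1)*(p^2 - p) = p*(p + 1)*(p - 1)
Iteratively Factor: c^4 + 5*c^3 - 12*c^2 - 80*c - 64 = (c + 1)*(c^3 + 4*c^2 - 16*c - 64) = (c - 4)*(c + 1)*(c^2 + 8*c + 16) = (c - 4)*(c + 1)*(c + 4)*(c + 4)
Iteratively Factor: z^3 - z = (z - 1)*(z^2 + z) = (z - 1)*(z + 1)*(z)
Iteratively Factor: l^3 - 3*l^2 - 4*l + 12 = (l - 3)*(l^2 - 4) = (l - 3)*(l + 2)*(l - 2)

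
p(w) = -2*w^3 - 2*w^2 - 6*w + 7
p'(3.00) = -72.00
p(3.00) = -83.00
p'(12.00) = -918.00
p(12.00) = -3809.00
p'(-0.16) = -5.51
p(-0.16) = 7.92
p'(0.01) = -6.04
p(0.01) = 6.94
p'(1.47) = -24.85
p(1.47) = -12.49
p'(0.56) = -10.12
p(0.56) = 2.66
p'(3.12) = -76.89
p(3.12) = -91.93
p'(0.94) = -15.06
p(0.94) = -2.07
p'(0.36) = -8.22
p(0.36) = 4.49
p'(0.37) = -8.30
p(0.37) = 4.40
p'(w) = -6*w^2 - 4*w - 6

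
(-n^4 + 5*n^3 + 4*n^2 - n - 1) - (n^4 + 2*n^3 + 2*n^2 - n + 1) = -2*n^4 + 3*n^3 + 2*n^2 - 2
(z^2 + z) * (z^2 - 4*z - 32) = z^4 - 3*z^3 - 36*z^2 - 32*z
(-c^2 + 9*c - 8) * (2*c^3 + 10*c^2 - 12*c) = -2*c^5 + 8*c^4 + 86*c^3 - 188*c^2 + 96*c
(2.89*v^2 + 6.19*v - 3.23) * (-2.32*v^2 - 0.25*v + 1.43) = -6.7048*v^4 - 15.0833*v^3 + 10.0788*v^2 + 9.6592*v - 4.6189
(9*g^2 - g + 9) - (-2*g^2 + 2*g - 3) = 11*g^2 - 3*g + 12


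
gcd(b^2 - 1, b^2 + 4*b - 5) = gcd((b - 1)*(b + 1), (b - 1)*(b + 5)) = b - 1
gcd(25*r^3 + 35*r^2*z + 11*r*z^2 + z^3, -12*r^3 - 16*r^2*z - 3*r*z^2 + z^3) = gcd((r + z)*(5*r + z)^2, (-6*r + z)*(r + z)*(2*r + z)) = r + z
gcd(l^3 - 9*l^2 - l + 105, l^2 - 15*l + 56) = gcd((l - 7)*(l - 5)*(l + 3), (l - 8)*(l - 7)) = l - 7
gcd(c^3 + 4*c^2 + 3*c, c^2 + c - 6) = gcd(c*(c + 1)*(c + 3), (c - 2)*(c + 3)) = c + 3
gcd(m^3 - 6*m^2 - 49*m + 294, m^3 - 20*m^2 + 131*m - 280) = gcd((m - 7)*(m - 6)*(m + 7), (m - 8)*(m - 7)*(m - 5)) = m - 7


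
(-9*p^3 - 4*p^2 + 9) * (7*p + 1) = -63*p^4 - 37*p^3 - 4*p^2 + 63*p + 9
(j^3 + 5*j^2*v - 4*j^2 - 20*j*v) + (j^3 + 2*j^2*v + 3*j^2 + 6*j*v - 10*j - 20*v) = 2*j^3 + 7*j^2*v - j^2 - 14*j*v - 10*j - 20*v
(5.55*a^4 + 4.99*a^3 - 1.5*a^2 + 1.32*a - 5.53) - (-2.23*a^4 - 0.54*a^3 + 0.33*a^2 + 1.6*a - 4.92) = 7.78*a^4 + 5.53*a^3 - 1.83*a^2 - 0.28*a - 0.61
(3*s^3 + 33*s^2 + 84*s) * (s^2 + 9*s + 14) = 3*s^5 + 60*s^4 + 423*s^3 + 1218*s^2 + 1176*s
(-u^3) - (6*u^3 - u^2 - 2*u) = -7*u^3 + u^2 + 2*u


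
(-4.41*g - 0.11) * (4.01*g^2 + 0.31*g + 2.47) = -17.6841*g^3 - 1.8082*g^2 - 10.9268*g - 0.2717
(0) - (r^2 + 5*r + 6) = -r^2 - 5*r - 6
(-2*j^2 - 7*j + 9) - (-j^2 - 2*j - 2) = -j^2 - 5*j + 11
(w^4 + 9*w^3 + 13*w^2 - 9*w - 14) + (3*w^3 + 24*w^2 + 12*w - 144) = w^4 + 12*w^3 + 37*w^2 + 3*w - 158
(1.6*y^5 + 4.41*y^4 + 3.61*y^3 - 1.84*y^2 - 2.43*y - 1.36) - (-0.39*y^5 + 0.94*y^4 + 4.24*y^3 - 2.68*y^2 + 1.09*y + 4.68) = 1.99*y^5 + 3.47*y^4 - 0.63*y^3 + 0.84*y^2 - 3.52*y - 6.04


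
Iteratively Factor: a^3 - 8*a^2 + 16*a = (a - 4)*(a^2 - 4*a) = a*(a - 4)*(a - 4)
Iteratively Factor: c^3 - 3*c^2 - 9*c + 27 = (c - 3)*(c^2 - 9) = (c - 3)*(c + 3)*(c - 3)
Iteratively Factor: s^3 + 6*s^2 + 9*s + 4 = (s + 1)*(s^2 + 5*s + 4) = (s + 1)*(s + 4)*(s + 1)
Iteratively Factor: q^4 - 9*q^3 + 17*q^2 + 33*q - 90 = (q + 2)*(q^3 - 11*q^2 + 39*q - 45) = (q - 5)*(q + 2)*(q^2 - 6*q + 9) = (q - 5)*(q - 3)*(q + 2)*(q - 3)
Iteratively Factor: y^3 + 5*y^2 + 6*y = (y + 3)*(y^2 + 2*y) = y*(y + 3)*(y + 2)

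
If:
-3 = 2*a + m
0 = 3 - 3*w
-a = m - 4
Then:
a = -7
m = 11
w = 1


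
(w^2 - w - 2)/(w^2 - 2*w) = (w + 1)/w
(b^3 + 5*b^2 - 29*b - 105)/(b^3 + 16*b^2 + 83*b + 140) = (b^2 - 2*b - 15)/(b^2 + 9*b + 20)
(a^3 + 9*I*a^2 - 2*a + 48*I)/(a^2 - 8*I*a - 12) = (a^2 + 11*I*a - 24)/(a - 6*I)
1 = 1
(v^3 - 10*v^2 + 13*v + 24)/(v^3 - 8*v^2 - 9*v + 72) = (v + 1)/(v + 3)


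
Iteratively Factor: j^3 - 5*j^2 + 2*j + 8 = (j - 4)*(j^2 - j - 2) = (j - 4)*(j + 1)*(j - 2)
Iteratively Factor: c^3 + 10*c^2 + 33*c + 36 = (c + 4)*(c^2 + 6*c + 9) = (c + 3)*(c + 4)*(c + 3)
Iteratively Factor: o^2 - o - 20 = (o - 5)*(o + 4)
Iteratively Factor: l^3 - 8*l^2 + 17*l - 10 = (l - 5)*(l^2 - 3*l + 2) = (l - 5)*(l - 1)*(l - 2)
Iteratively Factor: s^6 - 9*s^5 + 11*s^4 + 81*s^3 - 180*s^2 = (s)*(s^5 - 9*s^4 + 11*s^3 + 81*s^2 - 180*s) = s*(s - 3)*(s^4 - 6*s^3 - 7*s^2 + 60*s) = s*(s - 4)*(s - 3)*(s^3 - 2*s^2 - 15*s) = s*(s - 4)*(s - 3)*(s + 3)*(s^2 - 5*s) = s^2*(s - 4)*(s - 3)*(s + 3)*(s - 5)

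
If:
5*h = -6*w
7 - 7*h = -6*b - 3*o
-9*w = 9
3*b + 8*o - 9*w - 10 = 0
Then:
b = 41/195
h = 6/5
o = 3/65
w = -1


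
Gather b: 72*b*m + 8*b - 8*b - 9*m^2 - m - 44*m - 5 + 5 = 72*b*m - 9*m^2 - 45*m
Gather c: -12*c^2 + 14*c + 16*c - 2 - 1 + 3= -12*c^2 + 30*c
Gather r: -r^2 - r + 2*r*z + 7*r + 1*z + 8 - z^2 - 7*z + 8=-r^2 + r*(2*z + 6) - z^2 - 6*z + 16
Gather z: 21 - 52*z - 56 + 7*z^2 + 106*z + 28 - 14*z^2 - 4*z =-7*z^2 + 50*z - 7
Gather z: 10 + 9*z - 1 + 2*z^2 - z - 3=2*z^2 + 8*z + 6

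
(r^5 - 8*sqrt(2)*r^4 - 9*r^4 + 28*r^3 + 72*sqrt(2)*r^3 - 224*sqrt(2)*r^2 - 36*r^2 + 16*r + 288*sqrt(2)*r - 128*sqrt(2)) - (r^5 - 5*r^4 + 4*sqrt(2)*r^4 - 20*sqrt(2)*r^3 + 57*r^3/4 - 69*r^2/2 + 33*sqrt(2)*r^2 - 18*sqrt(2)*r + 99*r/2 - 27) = -12*sqrt(2)*r^4 - 4*r^4 + 55*r^3/4 + 92*sqrt(2)*r^3 - 257*sqrt(2)*r^2 - 3*r^2/2 - 67*r/2 + 306*sqrt(2)*r - 128*sqrt(2) + 27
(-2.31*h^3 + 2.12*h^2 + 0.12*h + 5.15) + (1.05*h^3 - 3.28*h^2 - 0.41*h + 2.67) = -1.26*h^3 - 1.16*h^2 - 0.29*h + 7.82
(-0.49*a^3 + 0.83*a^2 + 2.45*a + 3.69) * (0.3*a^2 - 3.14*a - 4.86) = -0.147*a^5 + 1.7876*a^4 + 0.5102*a^3 - 10.6198*a^2 - 23.4936*a - 17.9334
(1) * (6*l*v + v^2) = 6*l*v + v^2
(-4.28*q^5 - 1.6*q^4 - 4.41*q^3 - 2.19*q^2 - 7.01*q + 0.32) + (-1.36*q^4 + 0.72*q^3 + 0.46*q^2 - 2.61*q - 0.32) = -4.28*q^5 - 2.96*q^4 - 3.69*q^3 - 1.73*q^2 - 9.62*q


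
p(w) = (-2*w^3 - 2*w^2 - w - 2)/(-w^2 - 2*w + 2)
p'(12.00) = 1.95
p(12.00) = 22.64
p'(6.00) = 1.85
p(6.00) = 11.13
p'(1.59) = -0.21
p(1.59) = 4.50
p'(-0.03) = -1.33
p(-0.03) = -0.96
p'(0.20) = -3.57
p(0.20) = -1.47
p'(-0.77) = -0.58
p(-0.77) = -0.51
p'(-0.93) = -0.84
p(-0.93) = -0.40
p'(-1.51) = -3.40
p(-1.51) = 0.67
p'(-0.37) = -0.47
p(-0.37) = -0.69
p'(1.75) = 0.34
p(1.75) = 4.51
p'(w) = (2*w + 2)*(-2*w^3 - 2*w^2 - w - 2)/(-w^2 - 2*w + 2)^2 + (-6*w^2 - 4*w - 1)/(-w^2 - 2*w + 2) = (2*w^4 + 8*w^3 - 9*w^2 - 12*w - 6)/(w^4 + 4*w^3 - 8*w + 4)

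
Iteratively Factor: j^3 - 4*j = (j)*(j^2 - 4) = j*(j - 2)*(j + 2)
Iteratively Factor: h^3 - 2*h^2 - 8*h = (h)*(h^2 - 2*h - 8) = h*(h - 4)*(h + 2)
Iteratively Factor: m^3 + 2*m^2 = (m)*(m^2 + 2*m) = m*(m + 2)*(m)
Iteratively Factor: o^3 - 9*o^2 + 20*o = (o - 5)*(o^2 - 4*o) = o*(o - 5)*(o - 4)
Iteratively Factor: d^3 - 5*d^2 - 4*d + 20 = (d + 2)*(d^2 - 7*d + 10) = (d - 2)*(d + 2)*(d - 5)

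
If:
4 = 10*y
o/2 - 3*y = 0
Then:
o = 12/5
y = 2/5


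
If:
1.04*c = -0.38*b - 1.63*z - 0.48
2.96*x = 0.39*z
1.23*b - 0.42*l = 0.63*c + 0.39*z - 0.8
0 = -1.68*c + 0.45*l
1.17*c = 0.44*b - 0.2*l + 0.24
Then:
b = -0.77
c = -0.05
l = -0.19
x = -0.01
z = -0.08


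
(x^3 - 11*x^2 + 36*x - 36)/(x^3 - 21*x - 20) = (-x^3 + 11*x^2 - 36*x + 36)/(-x^3 + 21*x + 20)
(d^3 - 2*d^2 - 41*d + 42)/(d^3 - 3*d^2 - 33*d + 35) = (d + 6)/(d + 5)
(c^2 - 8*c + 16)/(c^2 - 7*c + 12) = (c - 4)/(c - 3)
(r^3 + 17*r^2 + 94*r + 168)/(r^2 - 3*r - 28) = (r^2 + 13*r + 42)/(r - 7)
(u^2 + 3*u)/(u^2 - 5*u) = (u + 3)/(u - 5)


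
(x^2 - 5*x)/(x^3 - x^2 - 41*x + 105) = x/(x^2 + 4*x - 21)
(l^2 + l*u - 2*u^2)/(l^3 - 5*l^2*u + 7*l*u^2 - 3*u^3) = (l + 2*u)/(l^2 - 4*l*u + 3*u^2)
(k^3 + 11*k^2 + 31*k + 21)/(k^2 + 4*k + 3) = k + 7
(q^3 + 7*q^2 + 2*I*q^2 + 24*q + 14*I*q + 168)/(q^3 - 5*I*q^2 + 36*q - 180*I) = (q^2 + q*(7 - 4*I) - 28*I)/(q^2 - 11*I*q - 30)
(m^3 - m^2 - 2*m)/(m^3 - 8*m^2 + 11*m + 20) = m*(m - 2)/(m^2 - 9*m + 20)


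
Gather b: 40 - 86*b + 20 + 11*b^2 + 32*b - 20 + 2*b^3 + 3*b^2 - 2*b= 2*b^3 + 14*b^2 - 56*b + 40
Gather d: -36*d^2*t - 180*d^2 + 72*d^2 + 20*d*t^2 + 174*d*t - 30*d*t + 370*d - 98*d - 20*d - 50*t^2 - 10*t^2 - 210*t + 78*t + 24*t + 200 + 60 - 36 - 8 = d^2*(-36*t - 108) + d*(20*t^2 + 144*t + 252) - 60*t^2 - 108*t + 216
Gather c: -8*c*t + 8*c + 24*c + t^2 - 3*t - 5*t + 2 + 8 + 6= c*(32 - 8*t) + t^2 - 8*t + 16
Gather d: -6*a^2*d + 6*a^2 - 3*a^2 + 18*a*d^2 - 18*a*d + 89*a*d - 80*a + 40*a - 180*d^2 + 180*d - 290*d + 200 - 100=3*a^2 - 40*a + d^2*(18*a - 180) + d*(-6*a^2 + 71*a - 110) + 100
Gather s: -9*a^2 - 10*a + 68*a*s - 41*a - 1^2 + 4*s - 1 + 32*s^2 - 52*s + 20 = -9*a^2 - 51*a + 32*s^2 + s*(68*a - 48) + 18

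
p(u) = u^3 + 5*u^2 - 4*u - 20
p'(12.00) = 548.00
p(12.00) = 2380.00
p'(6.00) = 164.00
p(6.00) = 352.00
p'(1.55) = 18.71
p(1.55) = -10.46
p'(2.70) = 44.87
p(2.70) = 25.33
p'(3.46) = 66.51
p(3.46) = 67.44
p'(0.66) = 3.91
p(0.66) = -20.17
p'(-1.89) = -12.18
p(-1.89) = -1.33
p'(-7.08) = 75.58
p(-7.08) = -95.94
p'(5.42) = 138.33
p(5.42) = 264.42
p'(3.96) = 82.64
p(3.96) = 104.67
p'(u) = 3*u^2 + 10*u - 4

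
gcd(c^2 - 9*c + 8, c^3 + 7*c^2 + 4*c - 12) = c - 1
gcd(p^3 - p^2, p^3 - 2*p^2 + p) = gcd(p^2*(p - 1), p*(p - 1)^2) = p^2 - p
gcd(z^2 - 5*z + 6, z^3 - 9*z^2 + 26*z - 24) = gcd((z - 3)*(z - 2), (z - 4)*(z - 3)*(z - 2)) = z^2 - 5*z + 6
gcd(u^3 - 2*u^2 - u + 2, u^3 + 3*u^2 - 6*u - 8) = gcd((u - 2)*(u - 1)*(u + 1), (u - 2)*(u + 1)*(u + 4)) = u^2 - u - 2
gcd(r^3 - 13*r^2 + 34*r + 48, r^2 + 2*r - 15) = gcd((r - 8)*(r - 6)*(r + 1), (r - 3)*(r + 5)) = 1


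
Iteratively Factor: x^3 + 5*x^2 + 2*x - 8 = (x - 1)*(x^2 + 6*x + 8) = (x - 1)*(x + 4)*(x + 2)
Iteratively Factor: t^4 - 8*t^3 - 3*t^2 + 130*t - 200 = (t - 5)*(t^3 - 3*t^2 - 18*t + 40) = (t - 5)*(t + 4)*(t^2 - 7*t + 10) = (t - 5)^2*(t + 4)*(t - 2)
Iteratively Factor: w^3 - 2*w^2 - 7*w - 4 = (w - 4)*(w^2 + 2*w + 1) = (w - 4)*(w + 1)*(w + 1)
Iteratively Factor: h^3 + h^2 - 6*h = (h - 2)*(h^2 + 3*h) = h*(h - 2)*(h + 3)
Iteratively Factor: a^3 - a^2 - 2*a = (a)*(a^2 - a - 2) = a*(a - 2)*(a + 1)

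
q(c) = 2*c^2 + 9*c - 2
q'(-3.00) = -3.00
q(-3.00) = -11.00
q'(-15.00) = -51.00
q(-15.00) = 313.00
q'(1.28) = 14.12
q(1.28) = 12.80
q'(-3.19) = -3.76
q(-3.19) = -10.36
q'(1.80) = 16.20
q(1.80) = 20.68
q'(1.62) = 15.48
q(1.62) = 17.83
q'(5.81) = 32.24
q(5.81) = 117.80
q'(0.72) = 11.88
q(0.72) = 5.52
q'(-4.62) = -9.48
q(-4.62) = -0.89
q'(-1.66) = 2.36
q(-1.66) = -11.43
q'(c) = 4*c + 9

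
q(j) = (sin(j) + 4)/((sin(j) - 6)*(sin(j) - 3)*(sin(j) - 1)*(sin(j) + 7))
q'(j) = -(sin(j) + 4)*cos(j)/((sin(j) - 6)*(sin(j) - 3)*(sin(j) - 1)*(sin(j) + 7)^2) + cos(j)/((sin(j) - 6)*(sin(j) - 3)*(sin(j) - 1)*(sin(j) + 7)) - (sin(j) + 4)*cos(j)/((sin(j) - 6)*(sin(j) - 3)*(sin(j) - 1)^2*(sin(j) + 7)) - (sin(j) + 4)*cos(j)/((sin(j) - 6)*(sin(j) - 3)^2*(sin(j) - 1)*(sin(j) + 7)) - (sin(j) + 4)*cos(j)/((sin(j) - 6)^2*(sin(j) - 3)*(sin(j) - 1)*(sin(j) + 7))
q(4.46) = -0.01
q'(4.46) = 0.00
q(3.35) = -0.02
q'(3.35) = 0.03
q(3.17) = -0.03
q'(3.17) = 0.05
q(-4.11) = -0.31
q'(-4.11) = 1.13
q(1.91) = -1.05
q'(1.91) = 6.40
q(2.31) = -0.20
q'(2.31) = 0.60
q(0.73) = -0.15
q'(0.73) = -0.41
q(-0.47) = -0.02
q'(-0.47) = -0.02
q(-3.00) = -0.03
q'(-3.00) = 0.04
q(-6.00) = -0.05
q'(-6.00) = -0.10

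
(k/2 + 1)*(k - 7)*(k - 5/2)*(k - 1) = k^4/2 - 17*k^3/4 + 3*k^2 + 73*k/4 - 35/2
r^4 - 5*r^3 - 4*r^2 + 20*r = r*(r - 5)*(r - 2)*(r + 2)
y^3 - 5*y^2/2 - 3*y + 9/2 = (y - 3)*(y - 1)*(y + 3/2)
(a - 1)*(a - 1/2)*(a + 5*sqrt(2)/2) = a^3 - 3*a^2/2 + 5*sqrt(2)*a^2/2 - 15*sqrt(2)*a/4 + a/2 + 5*sqrt(2)/4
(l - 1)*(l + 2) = l^2 + l - 2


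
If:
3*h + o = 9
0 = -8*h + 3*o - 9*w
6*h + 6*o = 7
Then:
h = 47/12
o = -11/4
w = -475/108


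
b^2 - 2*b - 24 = (b - 6)*(b + 4)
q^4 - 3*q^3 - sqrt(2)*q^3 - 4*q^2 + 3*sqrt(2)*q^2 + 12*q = q*(q - 3)*(q - 2*sqrt(2))*(q + sqrt(2))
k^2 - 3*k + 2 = (k - 2)*(k - 1)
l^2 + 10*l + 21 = (l + 3)*(l + 7)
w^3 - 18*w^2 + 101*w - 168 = (w - 8)*(w - 7)*(w - 3)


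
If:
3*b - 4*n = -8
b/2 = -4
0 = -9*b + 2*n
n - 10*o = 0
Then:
No Solution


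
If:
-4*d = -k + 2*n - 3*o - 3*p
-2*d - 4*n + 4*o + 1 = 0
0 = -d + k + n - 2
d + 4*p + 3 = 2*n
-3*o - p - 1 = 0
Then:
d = -11/39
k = 115/78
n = 19/78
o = -23/156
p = -29/52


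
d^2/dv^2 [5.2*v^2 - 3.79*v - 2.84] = 10.4000000000000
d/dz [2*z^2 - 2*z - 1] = 4*z - 2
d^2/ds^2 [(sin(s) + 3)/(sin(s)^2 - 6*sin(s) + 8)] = (-sin(s)^5 - 18*sin(s)^4 + 104*sin(s)^3 - 42*sin(s)^2 - 364*sin(s) + 264)/(sin(s)^2 - 6*sin(s) + 8)^3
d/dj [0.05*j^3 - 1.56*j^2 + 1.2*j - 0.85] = 0.15*j^2 - 3.12*j + 1.2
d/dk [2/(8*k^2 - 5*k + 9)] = 2*(5 - 16*k)/(8*k^2 - 5*k + 9)^2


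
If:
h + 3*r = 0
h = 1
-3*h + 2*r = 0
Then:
No Solution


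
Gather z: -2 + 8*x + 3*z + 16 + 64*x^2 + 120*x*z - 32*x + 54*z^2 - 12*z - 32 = 64*x^2 - 24*x + 54*z^2 + z*(120*x - 9) - 18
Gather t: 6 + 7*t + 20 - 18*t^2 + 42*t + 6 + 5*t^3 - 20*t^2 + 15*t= 5*t^3 - 38*t^2 + 64*t + 32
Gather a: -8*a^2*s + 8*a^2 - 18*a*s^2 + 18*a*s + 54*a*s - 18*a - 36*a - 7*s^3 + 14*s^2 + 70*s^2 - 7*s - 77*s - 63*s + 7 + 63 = a^2*(8 - 8*s) + a*(-18*s^2 + 72*s - 54) - 7*s^3 + 84*s^2 - 147*s + 70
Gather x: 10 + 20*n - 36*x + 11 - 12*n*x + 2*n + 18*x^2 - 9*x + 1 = 22*n + 18*x^2 + x*(-12*n - 45) + 22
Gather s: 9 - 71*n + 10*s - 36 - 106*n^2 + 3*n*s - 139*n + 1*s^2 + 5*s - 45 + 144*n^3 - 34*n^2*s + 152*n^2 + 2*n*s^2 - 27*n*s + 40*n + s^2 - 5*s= 144*n^3 + 46*n^2 - 170*n + s^2*(2*n + 2) + s*(-34*n^2 - 24*n + 10) - 72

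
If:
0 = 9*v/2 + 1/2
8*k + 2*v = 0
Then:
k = 1/36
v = -1/9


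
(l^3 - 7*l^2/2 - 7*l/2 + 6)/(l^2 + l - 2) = (l^2 - 5*l/2 - 6)/(l + 2)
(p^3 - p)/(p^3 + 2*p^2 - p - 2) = p/(p + 2)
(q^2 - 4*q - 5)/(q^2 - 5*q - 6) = (q - 5)/(q - 6)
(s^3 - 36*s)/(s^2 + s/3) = 3*(s^2 - 36)/(3*s + 1)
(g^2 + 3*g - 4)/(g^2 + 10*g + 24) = (g - 1)/(g + 6)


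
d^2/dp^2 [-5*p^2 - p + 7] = -10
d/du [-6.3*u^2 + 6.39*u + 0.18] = 6.39 - 12.6*u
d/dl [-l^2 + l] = 1 - 2*l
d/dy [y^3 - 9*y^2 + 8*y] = 3*y^2 - 18*y + 8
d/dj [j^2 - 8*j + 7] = 2*j - 8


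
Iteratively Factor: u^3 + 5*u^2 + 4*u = (u + 1)*(u^2 + 4*u) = u*(u + 1)*(u + 4)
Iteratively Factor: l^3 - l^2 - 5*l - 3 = (l - 3)*(l^2 + 2*l + 1) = (l - 3)*(l + 1)*(l + 1)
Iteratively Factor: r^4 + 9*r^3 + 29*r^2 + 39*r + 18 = (r + 2)*(r^3 + 7*r^2 + 15*r + 9) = (r + 2)*(r + 3)*(r^2 + 4*r + 3) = (r + 1)*(r + 2)*(r + 3)*(r + 3)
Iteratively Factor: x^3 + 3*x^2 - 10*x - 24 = (x + 4)*(x^2 - x - 6) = (x - 3)*(x + 4)*(x + 2)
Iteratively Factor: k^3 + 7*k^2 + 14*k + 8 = (k + 4)*(k^2 + 3*k + 2) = (k + 2)*(k + 4)*(k + 1)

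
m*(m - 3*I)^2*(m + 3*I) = m^4 - 3*I*m^3 + 9*m^2 - 27*I*m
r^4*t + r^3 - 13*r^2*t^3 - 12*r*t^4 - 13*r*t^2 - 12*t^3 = (r - 4*t)*(r + t)*(r + 3*t)*(r*t + 1)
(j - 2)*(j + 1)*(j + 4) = j^3 + 3*j^2 - 6*j - 8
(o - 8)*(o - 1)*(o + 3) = o^3 - 6*o^2 - 19*o + 24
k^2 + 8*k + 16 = (k + 4)^2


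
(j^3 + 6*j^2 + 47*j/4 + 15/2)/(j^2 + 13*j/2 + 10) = (j^2 + 7*j/2 + 3)/(j + 4)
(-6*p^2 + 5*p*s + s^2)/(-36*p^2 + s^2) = (p - s)/(6*p - s)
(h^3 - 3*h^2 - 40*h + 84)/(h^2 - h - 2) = (h^2 - h - 42)/(h + 1)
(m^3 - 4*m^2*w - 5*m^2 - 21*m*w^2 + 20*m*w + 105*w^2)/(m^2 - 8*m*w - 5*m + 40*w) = (-m^2 + 4*m*w + 21*w^2)/(-m + 8*w)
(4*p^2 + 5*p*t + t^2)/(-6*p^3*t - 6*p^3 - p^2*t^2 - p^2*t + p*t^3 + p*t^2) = (-4*p^2 - 5*p*t - t^2)/(p*(6*p^2*t + 6*p^2 + p*t^2 + p*t - t^3 - t^2))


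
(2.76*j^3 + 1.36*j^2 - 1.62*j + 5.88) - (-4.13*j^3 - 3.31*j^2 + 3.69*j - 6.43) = 6.89*j^3 + 4.67*j^2 - 5.31*j + 12.31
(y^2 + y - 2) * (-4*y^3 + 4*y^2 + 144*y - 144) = -4*y^5 + 156*y^3 - 8*y^2 - 432*y + 288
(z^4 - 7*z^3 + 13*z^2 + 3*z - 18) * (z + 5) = z^5 - 2*z^4 - 22*z^3 + 68*z^2 - 3*z - 90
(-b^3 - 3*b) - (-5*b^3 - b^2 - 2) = 4*b^3 + b^2 - 3*b + 2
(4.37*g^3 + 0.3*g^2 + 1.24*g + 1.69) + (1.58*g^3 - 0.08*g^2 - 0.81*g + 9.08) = 5.95*g^3 + 0.22*g^2 + 0.43*g + 10.77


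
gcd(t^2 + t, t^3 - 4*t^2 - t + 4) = t + 1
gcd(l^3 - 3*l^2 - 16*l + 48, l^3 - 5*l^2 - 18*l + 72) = l^2 + l - 12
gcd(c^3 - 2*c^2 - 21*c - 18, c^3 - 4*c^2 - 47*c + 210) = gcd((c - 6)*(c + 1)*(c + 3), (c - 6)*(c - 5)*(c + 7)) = c - 6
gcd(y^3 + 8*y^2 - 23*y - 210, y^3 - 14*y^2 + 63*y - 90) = y - 5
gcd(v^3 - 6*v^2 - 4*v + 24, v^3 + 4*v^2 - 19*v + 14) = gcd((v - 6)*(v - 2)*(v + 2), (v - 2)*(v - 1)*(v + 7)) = v - 2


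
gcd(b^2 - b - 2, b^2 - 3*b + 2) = b - 2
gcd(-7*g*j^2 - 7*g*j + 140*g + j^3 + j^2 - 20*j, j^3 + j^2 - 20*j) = j^2 + j - 20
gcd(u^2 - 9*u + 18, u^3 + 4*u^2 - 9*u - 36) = u - 3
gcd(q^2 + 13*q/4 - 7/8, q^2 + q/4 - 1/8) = q - 1/4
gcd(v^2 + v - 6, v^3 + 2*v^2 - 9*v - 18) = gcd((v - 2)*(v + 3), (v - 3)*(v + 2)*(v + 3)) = v + 3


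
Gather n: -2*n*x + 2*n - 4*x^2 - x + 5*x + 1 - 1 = n*(2 - 2*x) - 4*x^2 + 4*x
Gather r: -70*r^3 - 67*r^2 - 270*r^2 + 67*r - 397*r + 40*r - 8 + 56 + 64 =-70*r^3 - 337*r^2 - 290*r + 112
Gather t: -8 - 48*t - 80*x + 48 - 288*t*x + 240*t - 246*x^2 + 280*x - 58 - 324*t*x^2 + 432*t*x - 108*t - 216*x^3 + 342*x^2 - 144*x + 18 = t*(-324*x^2 + 144*x + 84) - 216*x^3 + 96*x^2 + 56*x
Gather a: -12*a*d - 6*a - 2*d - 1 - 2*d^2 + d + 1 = a*(-12*d - 6) - 2*d^2 - d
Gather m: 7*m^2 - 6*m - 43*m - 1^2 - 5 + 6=7*m^2 - 49*m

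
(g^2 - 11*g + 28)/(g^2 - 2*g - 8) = (g - 7)/(g + 2)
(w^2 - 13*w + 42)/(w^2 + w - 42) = (w - 7)/(w + 7)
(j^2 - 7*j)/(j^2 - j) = (j - 7)/(j - 1)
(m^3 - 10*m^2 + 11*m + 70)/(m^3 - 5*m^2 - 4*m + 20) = (m - 7)/(m - 2)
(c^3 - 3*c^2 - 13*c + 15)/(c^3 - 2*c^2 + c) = (c^2 - 2*c - 15)/(c*(c - 1))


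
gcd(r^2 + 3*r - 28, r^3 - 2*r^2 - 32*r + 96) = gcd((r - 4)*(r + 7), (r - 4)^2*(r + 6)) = r - 4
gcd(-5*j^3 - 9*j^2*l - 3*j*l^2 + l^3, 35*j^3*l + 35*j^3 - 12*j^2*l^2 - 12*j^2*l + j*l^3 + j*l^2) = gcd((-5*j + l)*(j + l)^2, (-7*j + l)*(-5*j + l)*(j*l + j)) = 5*j - l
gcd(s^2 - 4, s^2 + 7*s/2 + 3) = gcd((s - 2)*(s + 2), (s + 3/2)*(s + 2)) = s + 2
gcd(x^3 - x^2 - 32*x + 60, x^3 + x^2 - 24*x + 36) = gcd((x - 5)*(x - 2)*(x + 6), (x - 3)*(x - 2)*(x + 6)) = x^2 + 4*x - 12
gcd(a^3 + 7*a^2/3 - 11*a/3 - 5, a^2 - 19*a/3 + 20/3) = 1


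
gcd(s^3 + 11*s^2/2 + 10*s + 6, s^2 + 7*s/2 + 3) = s^2 + 7*s/2 + 3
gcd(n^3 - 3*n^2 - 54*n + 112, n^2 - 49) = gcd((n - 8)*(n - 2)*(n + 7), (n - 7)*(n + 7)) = n + 7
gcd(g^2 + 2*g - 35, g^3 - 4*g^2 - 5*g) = g - 5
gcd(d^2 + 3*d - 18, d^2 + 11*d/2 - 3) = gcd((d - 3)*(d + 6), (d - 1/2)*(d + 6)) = d + 6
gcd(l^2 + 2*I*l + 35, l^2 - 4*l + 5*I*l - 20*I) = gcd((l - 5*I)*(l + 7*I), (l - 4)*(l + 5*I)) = 1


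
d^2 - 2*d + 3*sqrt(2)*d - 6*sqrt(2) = (d - 2)*(d + 3*sqrt(2))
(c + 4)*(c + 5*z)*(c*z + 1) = c^3*z + 5*c^2*z^2 + 4*c^2*z + c^2 + 20*c*z^2 + 5*c*z + 4*c + 20*z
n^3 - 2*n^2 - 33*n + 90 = (n - 5)*(n - 3)*(n + 6)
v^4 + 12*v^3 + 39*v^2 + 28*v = v*(v + 1)*(v + 4)*(v + 7)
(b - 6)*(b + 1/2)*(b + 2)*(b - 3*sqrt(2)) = b^4 - 3*sqrt(2)*b^3 - 7*b^3/2 - 14*b^2 + 21*sqrt(2)*b^2/2 - 6*b + 42*sqrt(2)*b + 18*sqrt(2)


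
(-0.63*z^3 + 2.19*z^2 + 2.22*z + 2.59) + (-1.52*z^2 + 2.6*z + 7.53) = -0.63*z^3 + 0.67*z^2 + 4.82*z + 10.12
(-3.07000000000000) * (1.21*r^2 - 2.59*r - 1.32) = -3.7147*r^2 + 7.9513*r + 4.0524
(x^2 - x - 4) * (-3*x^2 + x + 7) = -3*x^4 + 4*x^3 + 18*x^2 - 11*x - 28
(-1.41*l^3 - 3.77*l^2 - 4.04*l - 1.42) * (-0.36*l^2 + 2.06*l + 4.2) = 0.5076*l^5 - 1.5474*l^4 - 12.2338*l^3 - 23.6452*l^2 - 19.8932*l - 5.964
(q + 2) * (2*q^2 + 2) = 2*q^3 + 4*q^2 + 2*q + 4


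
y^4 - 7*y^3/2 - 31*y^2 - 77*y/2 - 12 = (y - 8)*(y + 1/2)*(y + 1)*(y + 3)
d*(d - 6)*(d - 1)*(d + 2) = d^4 - 5*d^3 - 8*d^2 + 12*d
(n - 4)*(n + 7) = n^2 + 3*n - 28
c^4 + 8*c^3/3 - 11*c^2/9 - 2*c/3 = c*(c - 2/3)*(c + 1/3)*(c + 3)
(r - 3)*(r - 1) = r^2 - 4*r + 3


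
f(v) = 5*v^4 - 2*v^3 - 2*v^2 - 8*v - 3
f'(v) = 20*v^3 - 6*v^2 - 4*v - 8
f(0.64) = -8.62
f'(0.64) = -7.77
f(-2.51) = 234.56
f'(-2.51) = -352.03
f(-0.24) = -1.15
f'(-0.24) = -7.66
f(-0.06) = -2.53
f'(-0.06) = -7.79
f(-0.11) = -2.14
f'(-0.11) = -7.66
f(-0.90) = 7.32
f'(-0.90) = -23.84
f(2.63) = 164.96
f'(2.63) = 303.81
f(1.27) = -7.48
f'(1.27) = 18.21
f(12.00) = 99837.00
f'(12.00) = 33640.00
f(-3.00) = 462.00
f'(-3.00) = -590.00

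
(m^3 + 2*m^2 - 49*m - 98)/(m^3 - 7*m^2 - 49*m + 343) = (m + 2)/(m - 7)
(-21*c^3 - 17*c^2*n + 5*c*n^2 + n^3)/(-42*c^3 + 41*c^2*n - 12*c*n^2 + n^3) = (7*c^2 + 8*c*n + n^2)/(14*c^2 - 9*c*n + n^2)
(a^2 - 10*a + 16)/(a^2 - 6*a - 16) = (a - 2)/(a + 2)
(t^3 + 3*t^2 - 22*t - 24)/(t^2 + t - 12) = (t^3 + 3*t^2 - 22*t - 24)/(t^2 + t - 12)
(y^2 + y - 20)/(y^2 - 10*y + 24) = (y + 5)/(y - 6)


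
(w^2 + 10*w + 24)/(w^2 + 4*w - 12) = (w + 4)/(w - 2)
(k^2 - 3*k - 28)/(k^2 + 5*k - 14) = (k^2 - 3*k - 28)/(k^2 + 5*k - 14)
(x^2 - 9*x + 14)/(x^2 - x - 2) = (x - 7)/(x + 1)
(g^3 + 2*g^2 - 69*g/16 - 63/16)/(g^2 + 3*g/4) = g + 5/4 - 21/(4*g)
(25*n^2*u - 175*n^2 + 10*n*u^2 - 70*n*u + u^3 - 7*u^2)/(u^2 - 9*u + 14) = (25*n^2 + 10*n*u + u^2)/(u - 2)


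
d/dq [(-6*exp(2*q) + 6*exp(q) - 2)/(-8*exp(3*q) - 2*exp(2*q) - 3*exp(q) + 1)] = (-48*exp(3*q) + 96*exp(2*q) - 18*exp(q) - 20)*exp(2*q)/(64*exp(6*q) + 32*exp(5*q) + 52*exp(4*q) - 4*exp(3*q) + 5*exp(2*q) - 6*exp(q) + 1)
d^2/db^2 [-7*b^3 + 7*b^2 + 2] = 14 - 42*b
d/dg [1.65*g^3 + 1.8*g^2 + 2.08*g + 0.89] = 4.95*g^2 + 3.6*g + 2.08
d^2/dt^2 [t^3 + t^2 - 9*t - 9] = 6*t + 2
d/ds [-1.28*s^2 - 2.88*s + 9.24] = -2.56*s - 2.88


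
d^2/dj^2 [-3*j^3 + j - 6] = -18*j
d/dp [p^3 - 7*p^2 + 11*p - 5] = 3*p^2 - 14*p + 11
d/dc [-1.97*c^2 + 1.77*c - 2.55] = 1.77 - 3.94*c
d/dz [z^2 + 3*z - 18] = 2*z + 3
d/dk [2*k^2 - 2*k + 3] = 4*k - 2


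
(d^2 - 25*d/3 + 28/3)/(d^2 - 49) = (d - 4/3)/(d + 7)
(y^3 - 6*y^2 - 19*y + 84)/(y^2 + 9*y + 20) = (y^2 - 10*y + 21)/(y + 5)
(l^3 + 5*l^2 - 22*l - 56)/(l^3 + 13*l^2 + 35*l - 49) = (l^2 - 2*l - 8)/(l^2 + 6*l - 7)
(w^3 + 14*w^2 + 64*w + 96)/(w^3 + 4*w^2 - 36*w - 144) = (w + 4)/(w - 6)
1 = 1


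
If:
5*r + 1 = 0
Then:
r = -1/5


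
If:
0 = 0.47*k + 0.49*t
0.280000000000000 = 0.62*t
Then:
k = -0.47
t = 0.45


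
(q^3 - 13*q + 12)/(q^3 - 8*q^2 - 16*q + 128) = (q^2 - 4*q + 3)/(q^2 - 12*q + 32)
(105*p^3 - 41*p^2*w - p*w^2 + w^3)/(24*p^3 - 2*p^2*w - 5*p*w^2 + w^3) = (35*p^2 - 2*p*w - w^2)/(8*p^2 + 2*p*w - w^2)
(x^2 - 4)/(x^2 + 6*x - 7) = (x^2 - 4)/(x^2 + 6*x - 7)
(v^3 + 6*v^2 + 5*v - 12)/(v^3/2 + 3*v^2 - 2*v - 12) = 2*(v^3 + 6*v^2 + 5*v - 12)/(v^3 + 6*v^2 - 4*v - 24)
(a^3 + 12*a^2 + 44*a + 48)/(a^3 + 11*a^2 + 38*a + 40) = (a + 6)/(a + 5)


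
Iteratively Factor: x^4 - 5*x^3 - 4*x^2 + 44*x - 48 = (x + 3)*(x^3 - 8*x^2 + 20*x - 16) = (x - 4)*(x + 3)*(x^2 - 4*x + 4) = (x - 4)*(x - 2)*(x + 3)*(x - 2)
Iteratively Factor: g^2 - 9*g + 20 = (g - 4)*(g - 5)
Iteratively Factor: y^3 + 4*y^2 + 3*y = (y + 3)*(y^2 + y) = (y + 1)*(y + 3)*(y)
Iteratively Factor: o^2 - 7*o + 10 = (o - 5)*(o - 2)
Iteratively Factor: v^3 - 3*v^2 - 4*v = (v)*(v^2 - 3*v - 4) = v*(v + 1)*(v - 4)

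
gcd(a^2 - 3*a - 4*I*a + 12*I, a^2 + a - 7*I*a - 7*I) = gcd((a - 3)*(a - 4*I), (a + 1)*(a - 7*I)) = 1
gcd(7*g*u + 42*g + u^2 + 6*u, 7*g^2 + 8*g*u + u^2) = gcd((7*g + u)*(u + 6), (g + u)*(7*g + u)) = 7*g + u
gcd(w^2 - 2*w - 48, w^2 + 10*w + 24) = w + 6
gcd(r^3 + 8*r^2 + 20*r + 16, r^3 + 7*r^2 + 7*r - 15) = 1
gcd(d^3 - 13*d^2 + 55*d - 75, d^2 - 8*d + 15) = d^2 - 8*d + 15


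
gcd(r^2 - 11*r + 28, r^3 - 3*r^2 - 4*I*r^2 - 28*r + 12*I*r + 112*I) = r - 7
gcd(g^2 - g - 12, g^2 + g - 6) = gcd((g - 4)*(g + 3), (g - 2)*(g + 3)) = g + 3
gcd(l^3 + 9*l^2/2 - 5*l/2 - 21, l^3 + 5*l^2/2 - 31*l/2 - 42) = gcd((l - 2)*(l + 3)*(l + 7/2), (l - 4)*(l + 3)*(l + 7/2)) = l^2 + 13*l/2 + 21/2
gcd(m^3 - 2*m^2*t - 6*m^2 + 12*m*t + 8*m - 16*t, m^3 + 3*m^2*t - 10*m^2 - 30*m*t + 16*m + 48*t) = m - 2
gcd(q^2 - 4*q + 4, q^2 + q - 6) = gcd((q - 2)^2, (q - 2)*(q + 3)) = q - 2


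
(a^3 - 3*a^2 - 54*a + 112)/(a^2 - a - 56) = a - 2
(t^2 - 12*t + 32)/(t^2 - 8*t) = (t - 4)/t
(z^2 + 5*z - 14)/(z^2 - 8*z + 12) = (z + 7)/(z - 6)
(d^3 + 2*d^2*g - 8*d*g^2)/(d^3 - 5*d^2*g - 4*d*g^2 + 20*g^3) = d*(d + 4*g)/(d^2 - 3*d*g - 10*g^2)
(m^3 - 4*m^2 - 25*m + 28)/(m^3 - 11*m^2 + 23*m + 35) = (m^2 + 3*m - 4)/(m^2 - 4*m - 5)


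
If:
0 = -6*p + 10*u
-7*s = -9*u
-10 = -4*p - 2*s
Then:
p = 175/97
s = 135/97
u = 105/97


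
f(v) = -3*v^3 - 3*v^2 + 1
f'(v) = -9*v^2 - 6*v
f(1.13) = -7.16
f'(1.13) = -18.27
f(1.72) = -23.14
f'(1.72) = -36.95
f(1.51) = -16.17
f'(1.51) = -29.58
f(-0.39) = 0.72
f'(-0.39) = 0.97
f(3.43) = -155.36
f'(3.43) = -126.46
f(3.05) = -112.03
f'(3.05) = -102.02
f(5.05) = -461.87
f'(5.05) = -259.82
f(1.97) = -33.58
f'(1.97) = -46.75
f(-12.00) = 4753.00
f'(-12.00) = -1224.00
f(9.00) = -2429.00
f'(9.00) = -783.00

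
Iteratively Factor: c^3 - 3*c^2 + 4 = (c - 2)*(c^2 - c - 2) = (c - 2)^2*(c + 1)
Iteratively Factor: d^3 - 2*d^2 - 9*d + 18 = (d + 3)*(d^2 - 5*d + 6) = (d - 2)*(d + 3)*(d - 3)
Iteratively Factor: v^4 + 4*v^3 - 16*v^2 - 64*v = (v)*(v^3 + 4*v^2 - 16*v - 64) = v*(v + 4)*(v^2 - 16) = v*(v + 4)^2*(v - 4)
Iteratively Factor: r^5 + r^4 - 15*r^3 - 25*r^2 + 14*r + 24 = (r + 3)*(r^4 - 2*r^3 - 9*r^2 + 2*r + 8) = (r + 2)*(r + 3)*(r^3 - 4*r^2 - r + 4) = (r - 4)*(r + 2)*(r + 3)*(r^2 - 1) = (r - 4)*(r + 1)*(r + 2)*(r + 3)*(r - 1)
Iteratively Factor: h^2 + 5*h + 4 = (h + 1)*(h + 4)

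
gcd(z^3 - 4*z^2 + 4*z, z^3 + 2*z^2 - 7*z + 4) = 1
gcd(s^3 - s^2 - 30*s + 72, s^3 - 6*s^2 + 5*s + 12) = s^2 - 7*s + 12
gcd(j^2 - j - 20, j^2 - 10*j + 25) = j - 5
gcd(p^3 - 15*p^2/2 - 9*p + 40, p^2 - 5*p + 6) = p - 2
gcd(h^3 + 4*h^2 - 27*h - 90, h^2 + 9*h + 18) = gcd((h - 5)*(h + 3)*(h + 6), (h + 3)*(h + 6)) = h^2 + 9*h + 18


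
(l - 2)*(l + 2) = l^2 - 4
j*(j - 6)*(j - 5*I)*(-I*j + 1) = -I*j^4 - 4*j^3 + 6*I*j^3 + 24*j^2 - 5*I*j^2 + 30*I*j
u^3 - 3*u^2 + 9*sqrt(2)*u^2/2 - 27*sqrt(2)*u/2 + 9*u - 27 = (u - 3)*(u + 3*sqrt(2)/2)*(u + 3*sqrt(2))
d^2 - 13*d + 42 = (d - 7)*(d - 6)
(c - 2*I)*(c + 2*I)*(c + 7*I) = c^3 + 7*I*c^2 + 4*c + 28*I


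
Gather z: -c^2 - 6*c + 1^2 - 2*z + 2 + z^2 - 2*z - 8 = -c^2 - 6*c + z^2 - 4*z - 5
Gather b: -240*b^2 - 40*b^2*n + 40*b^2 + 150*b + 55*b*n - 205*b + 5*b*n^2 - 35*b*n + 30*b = b^2*(-40*n - 200) + b*(5*n^2 + 20*n - 25)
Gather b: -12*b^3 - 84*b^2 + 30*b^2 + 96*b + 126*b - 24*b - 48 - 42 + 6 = -12*b^3 - 54*b^2 + 198*b - 84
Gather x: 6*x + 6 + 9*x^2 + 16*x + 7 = 9*x^2 + 22*x + 13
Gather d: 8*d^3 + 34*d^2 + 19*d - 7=8*d^3 + 34*d^2 + 19*d - 7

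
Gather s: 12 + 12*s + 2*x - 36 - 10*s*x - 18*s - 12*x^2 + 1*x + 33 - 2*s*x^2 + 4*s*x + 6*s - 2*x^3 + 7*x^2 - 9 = s*(-2*x^2 - 6*x) - 2*x^3 - 5*x^2 + 3*x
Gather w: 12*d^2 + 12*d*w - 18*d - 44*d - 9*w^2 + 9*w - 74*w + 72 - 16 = 12*d^2 - 62*d - 9*w^2 + w*(12*d - 65) + 56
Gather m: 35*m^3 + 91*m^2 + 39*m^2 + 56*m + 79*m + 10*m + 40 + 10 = 35*m^3 + 130*m^2 + 145*m + 50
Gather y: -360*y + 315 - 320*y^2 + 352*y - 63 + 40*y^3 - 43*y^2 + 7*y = 40*y^3 - 363*y^2 - y + 252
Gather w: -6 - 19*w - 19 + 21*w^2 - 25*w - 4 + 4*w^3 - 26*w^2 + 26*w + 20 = 4*w^3 - 5*w^2 - 18*w - 9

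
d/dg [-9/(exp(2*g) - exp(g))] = 9*(2*exp(g) - 1)*exp(-g)/(1 - exp(g))^2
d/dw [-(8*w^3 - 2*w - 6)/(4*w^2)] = (-4*w^3 - w - 6)/(2*w^3)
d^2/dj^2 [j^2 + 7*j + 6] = 2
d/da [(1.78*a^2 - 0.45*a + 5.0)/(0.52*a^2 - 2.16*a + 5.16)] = (-3.6108*a^2 + 13.1696*a + 8.478)/(0.2704*a^4 - 2.2464*a^3 + 10.032*a^2 - 22.2912*a + 26.6256)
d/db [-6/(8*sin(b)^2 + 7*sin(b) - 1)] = 6*(16*sin(b) + 7)*cos(b)/(8*sin(b)^2 + 7*sin(b) - 1)^2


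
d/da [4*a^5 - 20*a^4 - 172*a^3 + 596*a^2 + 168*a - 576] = 20*a^4 - 80*a^3 - 516*a^2 + 1192*a + 168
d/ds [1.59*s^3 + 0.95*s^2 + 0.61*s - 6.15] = 4.77*s^2 + 1.9*s + 0.61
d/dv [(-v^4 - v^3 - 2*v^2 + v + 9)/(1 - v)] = (3*v^4 - 2*v^3 - v^2 - 4*v + 10)/(v^2 - 2*v + 1)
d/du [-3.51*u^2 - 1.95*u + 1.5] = -7.02*u - 1.95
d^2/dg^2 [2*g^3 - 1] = 12*g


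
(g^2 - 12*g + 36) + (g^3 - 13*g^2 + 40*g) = g^3 - 12*g^2 + 28*g + 36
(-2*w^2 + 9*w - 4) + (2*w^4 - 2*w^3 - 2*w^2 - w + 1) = 2*w^4 - 2*w^3 - 4*w^2 + 8*w - 3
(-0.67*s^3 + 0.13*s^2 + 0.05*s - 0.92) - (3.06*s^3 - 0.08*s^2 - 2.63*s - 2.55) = -3.73*s^3 + 0.21*s^2 + 2.68*s + 1.63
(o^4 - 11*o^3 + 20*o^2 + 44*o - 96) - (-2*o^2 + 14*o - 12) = o^4 - 11*o^3 + 22*o^2 + 30*o - 84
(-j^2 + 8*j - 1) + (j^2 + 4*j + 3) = 12*j + 2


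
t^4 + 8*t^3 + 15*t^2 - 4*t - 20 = (t - 1)*(t + 2)^2*(t + 5)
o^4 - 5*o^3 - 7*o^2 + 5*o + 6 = (o - 6)*(o - 1)*(o + 1)^2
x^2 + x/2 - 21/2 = (x - 3)*(x + 7/2)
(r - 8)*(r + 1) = r^2 - 7*r - 8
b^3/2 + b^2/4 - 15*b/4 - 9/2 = (b/2 + 1)*(b - 3)*(b + 3/2)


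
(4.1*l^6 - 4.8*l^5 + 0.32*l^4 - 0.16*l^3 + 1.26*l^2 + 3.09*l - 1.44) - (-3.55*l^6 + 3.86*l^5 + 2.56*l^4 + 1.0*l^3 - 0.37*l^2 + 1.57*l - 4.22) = 7.65*l^6 - 8.66*l^5 - 2.24*l^4 - 1.16*l^3 + 1.63*l^2 + 1.52*l + 2.78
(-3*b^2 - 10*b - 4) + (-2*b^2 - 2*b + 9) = -5*b^2 - 12*b + 5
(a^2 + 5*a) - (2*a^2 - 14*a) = -a^2 + 19*a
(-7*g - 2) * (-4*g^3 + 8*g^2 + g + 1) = 28*g^4 - 48*g^3 - 23*g^2 - 9*g - 2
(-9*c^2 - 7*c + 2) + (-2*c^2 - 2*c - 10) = -11*c^2 - 9*c - 8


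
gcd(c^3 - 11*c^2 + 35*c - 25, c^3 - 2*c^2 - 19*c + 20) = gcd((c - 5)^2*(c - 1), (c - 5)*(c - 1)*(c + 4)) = c^2 - 6*c + 5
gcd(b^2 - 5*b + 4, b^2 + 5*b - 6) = b - 1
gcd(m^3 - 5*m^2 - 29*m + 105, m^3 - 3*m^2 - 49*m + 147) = m^2 - 10*m + 21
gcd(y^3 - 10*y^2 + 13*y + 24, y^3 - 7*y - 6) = y^2 - 2*y - 3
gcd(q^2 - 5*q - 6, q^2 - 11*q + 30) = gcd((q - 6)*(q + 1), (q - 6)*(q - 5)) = q - 6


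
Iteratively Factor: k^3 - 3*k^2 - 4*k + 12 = (k - 3)*(k^2 - 4) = (k - 3)*(k + 2)*(k - 2)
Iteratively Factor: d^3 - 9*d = (d - 3)*(d^2 + 3*d) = d*(d - 3)*(d + 3)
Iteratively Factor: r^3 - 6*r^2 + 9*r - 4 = (r - 1)*(r^2 - 5*r + 4) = (r - 1)^2*(r - 4)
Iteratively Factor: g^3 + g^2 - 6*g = (g + 3)*(g^2 - 2*g) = g*(g + 3)*(g - 2)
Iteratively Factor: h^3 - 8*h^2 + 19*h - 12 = (h - 1)*(h^2 - 7*h + 12) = (h - 3)*(h - 1)*(h - 4)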